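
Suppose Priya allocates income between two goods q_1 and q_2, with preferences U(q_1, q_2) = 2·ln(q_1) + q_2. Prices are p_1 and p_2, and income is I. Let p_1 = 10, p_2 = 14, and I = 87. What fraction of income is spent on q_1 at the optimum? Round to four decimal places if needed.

Set MRS = p_1/p_2: (2/q_1)/1 = p_1/p_2.
So q_1*(p_1,p_2) = 2·p_2/p_1, independent of income; and q_2* = (I − 2·p_2)/p_2.
At the given prices: q_1* = 2·14/10 = 2.8, and q_2* = 4.2143.
Expenditure on q_1: 10·2.8 = 28; share = 0.3218.

share on q_1 = 0.3218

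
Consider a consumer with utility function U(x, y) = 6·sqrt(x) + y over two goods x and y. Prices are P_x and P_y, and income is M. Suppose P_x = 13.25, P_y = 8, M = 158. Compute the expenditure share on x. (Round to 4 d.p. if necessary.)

share on x = 0.2751

Utility is quasi-linear in y; the FOC for x is 3/√x = P_x/P_y.
Thus x* = (3·P_y/P_x)² — independent of M — with the rest of income spent on y.
Plugging in: x* = (3·8/13.25)² = 3.2809, y* = 14.316.
Expenditure on x: 13.25·3.2809 = 43.4717; share = 0.2751.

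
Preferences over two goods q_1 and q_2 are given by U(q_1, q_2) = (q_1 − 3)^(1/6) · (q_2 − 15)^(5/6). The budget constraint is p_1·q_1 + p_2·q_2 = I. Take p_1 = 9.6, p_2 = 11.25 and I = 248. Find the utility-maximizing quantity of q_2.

This is Cobb-Douglas in (q_1−3, q_2−15): tangency gives 1/6·p_2·(q_2−15) = 5/6·p_1·(q_1−3).
After buying the subsistence bundle (3, 15), a share 1/6 of the remaining income goes to q_1: q_1* = 3 + 1/6·(I − 3p_1 − 15p_2)/p_1.
Discretionary income = 248 − 3·9.6 − 15·11.25 = 50.45; q_2* = 15 + 5/6·50.45/11.25 = 18.737.

q_2* = 18.737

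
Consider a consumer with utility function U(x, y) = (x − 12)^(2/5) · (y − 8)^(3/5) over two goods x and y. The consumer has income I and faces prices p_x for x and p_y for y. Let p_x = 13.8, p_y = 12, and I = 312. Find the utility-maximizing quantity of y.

Let x' = x−12, y' = y−8. MRS = (2/3)·y'/x' = p_x/p_y.
Substituting into the budget: x* = 12 + 0.4·(I − 12·p_x − 8·p_y)/p_x, and y* = 8 + 0.6·(…)/p_y.
Discretionary income = 312 − 12·13.8 − 8·12 = 50.4; y* = 8 + 0.6·50.4/12 = 10.52.

y* = 10.52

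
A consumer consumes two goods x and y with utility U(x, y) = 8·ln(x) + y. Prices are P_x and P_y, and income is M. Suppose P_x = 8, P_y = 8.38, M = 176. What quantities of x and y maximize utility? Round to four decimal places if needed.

x* = 8.38, y* = 13.0024

Set MRS = P_x/P_y: (8/x)/1 = P_x/P_y.
So x*(P_x,P_y) = 8·P_y/P_x, independent of income; and y* = (M − 8·P_y)/P_y.
At the given prices: x* = 8·8.38/8 = 8.38, and y* = 13.0024.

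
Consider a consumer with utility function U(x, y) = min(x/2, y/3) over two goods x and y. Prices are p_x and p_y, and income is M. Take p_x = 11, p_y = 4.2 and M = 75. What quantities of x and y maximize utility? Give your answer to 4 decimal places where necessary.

x* = 4.3353, y* = 6.5029

Leontief preferences: the optimum is at the kink where x/2 = y/3, i.e. y = (3/2)·x.
Budget: p_x·x + p_y·(3/2)·x = M, so (2·p_x + 3·p_y)·x = 2·M.
Demand: x*(p_x,p_y,M) = 2·M/(2·p_x + 3·p_y), y* = 3·M/(2·p_x + 3·p_y).
Here 2·11 + 3·4.2 = 34.6, giving x* = 4.3353 and y* = 6.5029.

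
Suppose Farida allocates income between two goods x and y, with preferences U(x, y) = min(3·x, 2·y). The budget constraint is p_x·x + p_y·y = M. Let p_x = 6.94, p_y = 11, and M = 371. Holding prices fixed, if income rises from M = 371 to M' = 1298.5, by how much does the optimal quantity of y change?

Δy* = 59.3537

Demand: x*(p_x,p_y,M) = 2·M/(2·p_x + 3·p_y), y* = 3·M/(2·p_x + 3·p_y).
Here 2·6.94 + 3·11 = 46.88, giving y* = 23.7415.
At M' = 1298.5: y* = 83.0951. Change: 83.0951 − 23.7415 = 59.3537.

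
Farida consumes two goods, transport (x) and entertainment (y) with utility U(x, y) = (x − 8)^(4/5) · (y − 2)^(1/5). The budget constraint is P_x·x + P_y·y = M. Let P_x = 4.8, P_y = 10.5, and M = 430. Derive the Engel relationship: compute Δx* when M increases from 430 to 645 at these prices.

Substituting into the budget: x* = 8 + 0.8·(M − 8·P_x − 2·P_y)/P_x, and y* = 2 + 0.2·(…)/P_y.
Discretionary income = 430 − 8·4.8 − 2·10.5 = 370.6; x* = 8 + 0.8·370.6/4.8 = 69.7667.
At M' = 645: x* = 105.6. Change: 105.6 − 69.7667 = 35.8333.

Δx* = 35.8333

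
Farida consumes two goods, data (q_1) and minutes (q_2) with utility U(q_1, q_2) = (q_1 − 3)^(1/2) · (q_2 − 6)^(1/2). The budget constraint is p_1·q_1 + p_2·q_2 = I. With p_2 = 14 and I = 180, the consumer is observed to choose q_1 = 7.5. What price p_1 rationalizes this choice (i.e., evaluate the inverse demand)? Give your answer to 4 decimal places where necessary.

Let q_1' = q_1−3, q_2' = q_2−6. MRS = q_2'/q_1' = p_1/p_2.
Substituting into the budget: q_1* = 3 + 0.5·(I − 3·p_1 − 6·p_2)/p_1, and q_2* = 6 + 0.5·(…)/p_2.
Set q_1* = 7.5 in the demand function and solve for p_1: p_1 = 8.

p_1 = 8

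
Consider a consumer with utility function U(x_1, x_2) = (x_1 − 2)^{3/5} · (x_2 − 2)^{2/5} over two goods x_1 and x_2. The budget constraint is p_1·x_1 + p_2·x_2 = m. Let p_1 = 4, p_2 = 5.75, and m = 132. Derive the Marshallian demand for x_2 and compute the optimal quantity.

This is Cobb-Douglas in (x_1−2, x_2−2): tangency gives 0.6·p_2·(x_2−2) = 0.4·p_1·(x_1−2).
Substituting into the budget: x_1* = 2 + 0.6·(m − 2·p_1 − 2·p_2)/p_1, and x_2* = 2 + 0.4·(…)/p_2.
Discretionary income = 132 − 2·4 − 2·5.75 = 112.5; x_2* = 2 + 0.4·112.5/5.75 = 9.8261.

x_2* = 9.8261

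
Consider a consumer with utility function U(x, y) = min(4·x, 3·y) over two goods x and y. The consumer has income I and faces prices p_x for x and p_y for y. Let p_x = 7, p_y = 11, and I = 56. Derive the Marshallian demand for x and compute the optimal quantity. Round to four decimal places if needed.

Leontief preferences: the optimum is at the kink where x/3 = y/4, i.e. y = (4/3)·x.
Budget: p_x·x + p_y·(4/3)·x = I, so (3·p_x + 4·p_y)·x = 3·I.
Demand: x*(p_x,p_y,I) = 3·I/(3·p_x + 4·p_y), y* = 4·I/(3·p_x + 4·p_y).
Here 3·7 + 4·11 = 65, giving x* = 2.5846.

x* = 2.5846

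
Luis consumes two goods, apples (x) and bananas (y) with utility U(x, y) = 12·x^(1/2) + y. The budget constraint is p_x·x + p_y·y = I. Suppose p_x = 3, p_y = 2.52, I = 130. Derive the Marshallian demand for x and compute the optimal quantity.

x* = 25.4016

Utility is quasi-linear in y; the FOC for x is 6/√x = p_x/p_y.
Solve: √x = 6·p_y/p_x, so x*(p_x,p_y) = (6·p_y/p_x)², and y* = (I − p_x·x*)/p_y.
Plugging in: x* = (6·2.52/3)² = 25.4016.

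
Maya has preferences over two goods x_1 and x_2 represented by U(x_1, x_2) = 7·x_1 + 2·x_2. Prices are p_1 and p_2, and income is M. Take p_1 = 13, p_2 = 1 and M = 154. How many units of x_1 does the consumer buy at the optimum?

Perfect substitutes: compare marginal utility per dollar. 7/p_1 vs 2/p_2 → 0.5385 vs 2.
x_2 gives more utility per dollar, so spend all income on x_2: x_2* = M/p_2, x_1* = 0.
Numerically: x_1* = 0, x_2* = 154.

x_1* = 0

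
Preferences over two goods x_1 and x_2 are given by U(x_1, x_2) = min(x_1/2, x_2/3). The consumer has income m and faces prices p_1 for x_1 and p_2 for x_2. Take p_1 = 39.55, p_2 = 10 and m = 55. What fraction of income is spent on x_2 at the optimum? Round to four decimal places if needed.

Here 2·39.55 + 3·10 = 109.1, giving x_1* = 1.0082 and x_2* = 1.5124.
Expenditure on x_2: 10·1.5124 = 15.1237; share = 0.275.

share on x_2 = 0.275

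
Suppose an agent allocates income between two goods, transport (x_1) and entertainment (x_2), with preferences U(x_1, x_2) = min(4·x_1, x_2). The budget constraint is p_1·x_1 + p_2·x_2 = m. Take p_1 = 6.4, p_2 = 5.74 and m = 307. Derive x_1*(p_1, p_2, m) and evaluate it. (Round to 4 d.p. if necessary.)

x_1* = 10.4564

Leontief preferences: the optimum is at the kink where x_1/1 = x_2/4, i.e. x_2 = 4·x_1.
Budget: p_1·x_1 + p_2·4·x_1 = m, so (p_1 + 4·p_2)·x_1 = m.
Demand: x_1*(p_1,p_2,m) = m/(p_1 + 4·p_2), x_2* = 4·m/(p_1 + 4·p_2).
Here 6.4 + 4·5.74 = 29.36, giving x_1* = 10.4564.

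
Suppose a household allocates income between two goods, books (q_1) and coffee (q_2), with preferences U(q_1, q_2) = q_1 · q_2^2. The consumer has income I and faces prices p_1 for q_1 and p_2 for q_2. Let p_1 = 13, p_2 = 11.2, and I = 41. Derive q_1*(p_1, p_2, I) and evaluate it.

Tangency: MRS = (1/2)·q_2/q_1 = p_1/p_2.
So p_2·q_2 = 2·p_1·q_1; combined with the budget, a share 1/3 of income goes to q_1.
Demand: q_1*(p_1,p_2,I) = 1/3·I/p_1 and q_2* = 2/3·I/p_2.
At p_1=13, p_2=11.2, I=41: q_1* = 1/3·41/13 = 1.0513.

q_1* = 1.0513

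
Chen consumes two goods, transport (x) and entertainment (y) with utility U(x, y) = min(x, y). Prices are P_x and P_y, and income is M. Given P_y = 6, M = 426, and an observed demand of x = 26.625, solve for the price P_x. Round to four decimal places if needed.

P_x = 10

With perfect complements, no substitution: consume in ratio x:y = 1:1.
Budget: P_x·x + P_y·x = M, so (P_x + P_y)·x = M.
Demand: x*(P_x,P_y,M) = M/(P_x + P_y), y* = M/(P_x + P_y).
Set x* = 26.625 in the demand function and solve for P_x: P_x = 10.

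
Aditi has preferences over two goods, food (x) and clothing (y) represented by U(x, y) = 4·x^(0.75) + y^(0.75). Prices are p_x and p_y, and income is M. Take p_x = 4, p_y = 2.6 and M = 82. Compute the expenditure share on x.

share on x = 0.986

From the CES first-order condition, 4·(y/x)^(0.25) = p_x/p_y.
Solve for the ratio: y/x = [(1/4)·p_x/p_y]^(4).
With the ratio pinned down, the budget gives x* = M/(p_x + p_y·(y/x)) and y* = (y/x)·x*.
Numerically y/x = 0.021883, so x* = 82/(4 + 2.6·0.021883) = 20.2125 and y* = 0.021883·20.2125 = 0.4423.
Expenditure on x: 4·20.2125 = 80.85; share = 0.986.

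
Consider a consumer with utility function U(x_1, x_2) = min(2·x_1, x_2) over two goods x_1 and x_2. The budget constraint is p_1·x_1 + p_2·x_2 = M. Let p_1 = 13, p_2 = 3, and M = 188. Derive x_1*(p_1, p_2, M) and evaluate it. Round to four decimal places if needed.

x_1* = 9.8947

With perfect complements, no substitution: consume in ratio x_1:x_2 = 1:2.
Budget: p_1·x_1 + p_2·2·x_1 = M, so (p_1 + 2·p_2)·x_1 = M.
Demand: x_1*(p_1,p_2,M) = M/(p_1 + 2·p_2), x_2* = 2·M/(p_1 + 2·p_2).
Here 13 + 2·3 = 19, giving x_1* = 9.8947.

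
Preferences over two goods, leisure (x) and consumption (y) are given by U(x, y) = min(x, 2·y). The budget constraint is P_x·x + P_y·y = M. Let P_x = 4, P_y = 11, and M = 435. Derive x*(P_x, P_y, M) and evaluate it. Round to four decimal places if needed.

Leontief preferences: the optimum is at the kink where x/2 = y/1, i.e. y = (1/2)·x.
Budget: P_x·x + P_y·(1/2)·x = M, so (2·P_x + P_y)·x = 2·M.
Demand: x*(P_x,P_y,M) = 2·M/(2·P_x + P_y), y* = M/(2·P_x + P_y).
Here 2·4 + 11 = 19, giving x* = 45.7895.

x* = 45.7895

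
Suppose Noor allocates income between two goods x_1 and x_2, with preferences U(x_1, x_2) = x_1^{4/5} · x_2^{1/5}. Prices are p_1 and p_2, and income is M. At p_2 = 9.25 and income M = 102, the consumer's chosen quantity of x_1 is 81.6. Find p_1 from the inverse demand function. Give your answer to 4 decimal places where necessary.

Tangency: MRS = 4·x_2/x_1 = p_1/p_2.
Rearranging, p_2·x_2 = (1/4)·p_1·x_1. Substituting into the budget gives p_1·x_1·(1 + (1/4)) = M.
Demand: x_1*(p_1,p_2,M) = 0.8·M/p_1 and x_2* = 0.2·M/p_2.
Set x_1* = 81.6 in the demand function and solve for p_1: p_1 = 1.

p_1 = 1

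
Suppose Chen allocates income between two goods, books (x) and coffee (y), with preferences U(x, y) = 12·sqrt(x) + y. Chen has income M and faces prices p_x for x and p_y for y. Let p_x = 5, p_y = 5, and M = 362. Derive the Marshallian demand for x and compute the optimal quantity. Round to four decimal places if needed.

x* = 36

Set MRS = p_x/p_y: 6·x^(−1/2) = p_x/p_y.
Solve: √x = 6·p_y/p_x, so x*(p_x,p_y) = (6·p_y/p_x)², and y* = (M − p_x·x*)/p_y.
Plugging in: x* = (6·5/5)² = 36.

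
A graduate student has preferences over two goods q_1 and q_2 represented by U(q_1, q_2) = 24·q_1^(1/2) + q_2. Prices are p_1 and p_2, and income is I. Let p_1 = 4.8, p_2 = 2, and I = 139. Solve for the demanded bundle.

q_1* = 25, q_2* = 9.5

Set MRS = p_1/p_2: 12·q_1^(−1/2) = p_1/p_2.
Solve: √q_1 = 12·p_2/p_1, so q_1*(p_1,p_2) = (12·p_2/p_1)², and q_2* = (I − p_1·q_1*)/p_2.
Plugging in: q_1* = (12·2/4.8)² = 25, q_2* = 9.5.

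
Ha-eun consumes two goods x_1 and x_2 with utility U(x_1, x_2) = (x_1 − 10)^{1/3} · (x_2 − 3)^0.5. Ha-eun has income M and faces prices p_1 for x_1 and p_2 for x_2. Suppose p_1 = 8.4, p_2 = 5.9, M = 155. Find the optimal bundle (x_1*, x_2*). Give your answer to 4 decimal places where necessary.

x_1* = 12.5381, x_2* = 8.4203

Let x_1' = x_1−10, x_2' = x_2−3. MRS = (2/3)·x_2'/x_1' = p_1/p_2.
After buying the subsistence bundle (10, 3), a share 0.4 of the remaining income goes to x_1: x_1* = 10 + 0.4·(M − 10p_1 − 3p_2)/p_1.
Discretionary income = 155 − 10·8.4 − 3·5.9 = 53.3; x_1* = 10 + 0.4·53.3/8.4 = 12.5381; x_2* = 3 + 0.6·53.3/5.9 = 8.4203.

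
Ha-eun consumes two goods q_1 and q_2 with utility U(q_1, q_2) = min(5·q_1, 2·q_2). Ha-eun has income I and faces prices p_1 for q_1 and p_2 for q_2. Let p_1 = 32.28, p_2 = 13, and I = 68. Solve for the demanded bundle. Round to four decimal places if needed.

q_1* = 1.0497, q_2* = 2.6243

With perfect complements, no substitution: consume in ratio q_1:q_2 = 2:5.
Budget: p_1·q_1 + p_2·(5/2)·q_1 = I, so (2·p_1 + 5·p_2)·q_1 = 2·I.
Demand: q_1*(p_1,p_2,I) = 2·I/(2·p_1 + 5·p_2), q_2* = 5·I/(2·p_1 + 5·p_2).
Here 2·32.28 + 5·13 = 129.56, giving q_1* = 1.0497 and q_2* = 2.6243.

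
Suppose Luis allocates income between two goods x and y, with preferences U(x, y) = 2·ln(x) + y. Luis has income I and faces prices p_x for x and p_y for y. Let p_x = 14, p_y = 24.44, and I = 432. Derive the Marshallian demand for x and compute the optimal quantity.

x* = 3.4914

Set MRS = p_x/p_y: (2/x)/1 = p_x/p_y.
So x*(p_x,p_y) = 2·p_y/p_x, independent of income; and y* = (I − 2·p_y)/p_y.
At the given prices: x* = 2·24.44/14 = 3.4914.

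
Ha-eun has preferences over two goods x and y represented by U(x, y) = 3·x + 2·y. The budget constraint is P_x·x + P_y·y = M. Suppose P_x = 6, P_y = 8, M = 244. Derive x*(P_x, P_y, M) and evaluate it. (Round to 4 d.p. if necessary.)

Perfect substitutes: compare marginal utility per dollar. 3/P_x vs 2/P_y → 0.5 vs 0.25.
x gives more utility per dollar, so spend all income on x: x* = M/P_x, y* = 0.
Numerically: x* = 40.6667, y* = 0.

x* = 40.6667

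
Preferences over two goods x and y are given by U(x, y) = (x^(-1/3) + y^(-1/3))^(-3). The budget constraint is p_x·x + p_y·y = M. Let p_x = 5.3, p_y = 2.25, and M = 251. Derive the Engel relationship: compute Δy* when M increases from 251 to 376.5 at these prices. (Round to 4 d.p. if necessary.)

MRS = MU_x/MU_y = (y/x)^(4/3). Set equal to p_x/p_y.
Hence y/x = (p_x/p_y)^(1/(4/3)), i.e. raised to the 0.75 power.
Substitute y = (y/x)·x into the budget: x* = M/(p_x + p_y·(y/x)).
Numerically y/x = 1.901385, so x* = 251/(5.3 + 2.25·1.901385) = 26.2056 and y* = 1.901385·26.2056 = 49.8269.
At M' = 376.5: y* = 74.7403. Change: 74.7403 − 49.8269 = 24.9134.

Δy* = 24.9134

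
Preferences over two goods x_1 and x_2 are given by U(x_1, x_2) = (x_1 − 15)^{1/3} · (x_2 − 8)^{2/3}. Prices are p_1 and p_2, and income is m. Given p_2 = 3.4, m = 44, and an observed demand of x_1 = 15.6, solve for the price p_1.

p_1 = 1

MRS = (1/2)·(x_2−8)/(x_1−15). Tangency with p_1/p_2 gives x_2−8 = 2·(p_1/p_2)·(x_1−15).
Substituting into the budget: x_1* = 15 + 1/3·(m − 15·p_1 − 8·p_2)/p_1, and x_2* = 8 + 2/3·(…)/p_2.
Set x_1* = 15.6 in the demand function and solve for p_1: p_1 = 1.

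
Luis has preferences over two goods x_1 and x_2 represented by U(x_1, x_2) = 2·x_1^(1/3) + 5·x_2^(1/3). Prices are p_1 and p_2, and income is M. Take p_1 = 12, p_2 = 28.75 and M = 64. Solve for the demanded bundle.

MRS = MU_x_1/MU_x_2 = (2/5)·(x_2/x_1)^(2/3). Set equal to p_1/p_2.
Solve for the ratio: x_2/x_1 = [(5/2)·p_1/p_2]^(1.5).
Substitute x_2 = (x_2/x_1)·x_1 into the budget: x_1* = M/(p_1 + p_2·(x_2/x_1)).
Numerically x_2/x_1 = 1.065921, so x_1* = 64/(12 + 28.75·1.065921) = 1.5008 and x_2* = 1.065921·1.5008 = 1.5997.

x_1* = 1.5008, x_2* = 1.5997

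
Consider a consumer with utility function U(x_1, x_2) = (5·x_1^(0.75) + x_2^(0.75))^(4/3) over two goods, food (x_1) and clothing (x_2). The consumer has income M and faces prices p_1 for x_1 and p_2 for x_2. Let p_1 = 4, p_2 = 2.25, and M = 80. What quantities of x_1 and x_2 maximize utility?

x_1* = 19.8218, x_2* = 0.3168

MU_x_1 ∝ 5·x_1^(-0.25), MU_x_2 ∝ x_2^(-0.25), so MRS = 5·(x_2/x_1)^(0.25) = p_1/p_2.
Solve for the ratio: x_2/x_1 = [(1/5)·p_1/p_2]^(4).
Substitute x_2 = (x_2/x_1)·x_1 into the budget: x_1* = M/(p_1 + p_2·(x_2/x_1)).
Numerically x_2/x_1 = 0.015982, so x_1* = 80/(4 + 2.25·0.015982) = 19.8218 and x_2* = 0.015982·19.8218 = 0.3168.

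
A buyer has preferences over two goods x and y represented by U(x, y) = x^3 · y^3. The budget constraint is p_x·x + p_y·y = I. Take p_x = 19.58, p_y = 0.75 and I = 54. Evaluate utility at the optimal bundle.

Demand: x*(p_x,p_y,I) = 0.5·I/p_x and y* = 0.5·I/p_y.
At p_x=19.58, p_y=0.75, I=54: x* = 0.5·54/19.58 = 1.379, y* = 36.
Utility at the optimum: U(1.379, 36) = 122337.8186.

V = 122337.8186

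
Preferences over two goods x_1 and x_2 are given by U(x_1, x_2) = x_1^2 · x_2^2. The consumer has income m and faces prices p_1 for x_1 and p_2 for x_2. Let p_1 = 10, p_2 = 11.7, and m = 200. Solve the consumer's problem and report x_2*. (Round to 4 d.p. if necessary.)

x_2* = 8.547

Tangency: MRS = x_2/x_1 = p_1/p_2.
Rearranging, p_2·x_2 = p_1·x_1. Substituting into the budget gives p_1·x_1·(1 + 1) = m.
Demand: x_1*(p_1,p_2,m) = 0.5·m/p_1 and x_2* = 0.5·m/p_2.
At p_1=10, p_2=11.7, m=200: x_2* = 0.5·200/11.7 = 8.547.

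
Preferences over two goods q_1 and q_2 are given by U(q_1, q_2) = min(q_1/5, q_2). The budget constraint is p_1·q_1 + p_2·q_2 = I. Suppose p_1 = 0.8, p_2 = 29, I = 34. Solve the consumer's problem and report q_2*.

With perfect complements, no substitution: consume in ratio q_1:q_2 = 5:1.
Budget: p_1·q_1 + p_2·(1/5)·q_1 = I, so (5·p_1 + p_2)·q_1 = 5·I.
Demand: q_1*(p_1,p_2,I) = 5·I/(5·p_1 + p_2), q_2* = I/(5·p_1 + p_2).
Here 5·0.8 + 29 = 33, giving q_2* = 1.0303.

q_2* = 1.0303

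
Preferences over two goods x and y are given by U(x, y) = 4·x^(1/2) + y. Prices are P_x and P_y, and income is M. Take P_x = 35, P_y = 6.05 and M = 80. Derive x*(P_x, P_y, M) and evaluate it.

x* = 0.1195

Set MRS = P_x/P_y: 2·x^(−1/2) = P_x/P_y.
Thus x* = (2·P_y/P_x)² — independent of M — with the rest of income spent on y.
Plugging in: x* = (2·6.05/35)² = 0.1195.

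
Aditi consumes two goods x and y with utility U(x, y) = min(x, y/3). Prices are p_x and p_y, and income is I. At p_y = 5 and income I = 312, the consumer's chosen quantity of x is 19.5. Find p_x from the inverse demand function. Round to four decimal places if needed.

p_x = 1

With perfect complements, no substitution: consume in ratio x:y = 1:3.
Budget: p_x·x + p_y·3·x = I, so (p_x + 3·p_y)·x = I.
Demand: x*(p_x,p_y,I) = I/(p_x + 3·p_y), y* = 3·I/(p_x + 3·p_y).
Set x* = 19.5 in the demand function and solve for p_x: p_x = 1.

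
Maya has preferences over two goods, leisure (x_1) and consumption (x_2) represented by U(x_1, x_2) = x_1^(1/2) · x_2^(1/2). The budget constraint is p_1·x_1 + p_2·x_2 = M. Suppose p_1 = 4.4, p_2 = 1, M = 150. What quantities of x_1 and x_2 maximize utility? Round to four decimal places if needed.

x_1* = 17.0455, x_2* = 75

Tangency: MRS = x_2/x_1 = p_1/p_2.
Rearranging, p_2·x_2 = p_1·x_1. Substituting into the budget gives p_1·x_1·(1 + 1) = M.
Demand: x_1*(p_1,p_2,M) = 0.5·M/p_1 and x_2* = 0.5·M/p_2.
At p_1=4.4, p_2=1, M=150: x_1* = 0.5·150/4.4 = 17.0455, x_2* = 75.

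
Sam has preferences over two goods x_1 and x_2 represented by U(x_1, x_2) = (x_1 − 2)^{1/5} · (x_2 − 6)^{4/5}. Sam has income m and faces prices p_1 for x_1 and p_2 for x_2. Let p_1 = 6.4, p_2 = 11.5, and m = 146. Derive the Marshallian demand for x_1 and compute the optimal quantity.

x_1* = 4.0062

Let x_1' = x_1−2, x_2' = x_2−6. MRS = (1/4)·x_2'/x_1' = p_1/p_2.
Substituting into the budget: x_1* = 2 + 0.2·(m − 2·p_1 − 6·p_2)/p_1, and x_2* = 6 + 0.8·(…)/p_2.
Discretionary income = 146 − 2·6.4 − 6·11.5 = 64.2; x_1* = 2 + 0.2·64.2/6.4 = 4.0062.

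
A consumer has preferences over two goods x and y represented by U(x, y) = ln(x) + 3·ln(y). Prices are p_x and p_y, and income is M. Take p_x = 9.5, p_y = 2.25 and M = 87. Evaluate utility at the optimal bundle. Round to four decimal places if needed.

V = 10.9302

MU_x/MU_y = (y)/(3·x); tangency sets this equal to p_x/p_y.
So p_y·y = 3·p_x·x; combined with the budget, a share 0.25 of income goes to x.
Demand: x*(p_x,p_y,M) = 0.25·M/p_x and y* = 0.75·M/p_y.
At p_x=9.5, p_y=2.25, M=87: x* = 0.25·87/9.5 = 2.2895, y* = 29.
Utility at the optimum: U(2.2895, 29) = 10.9302.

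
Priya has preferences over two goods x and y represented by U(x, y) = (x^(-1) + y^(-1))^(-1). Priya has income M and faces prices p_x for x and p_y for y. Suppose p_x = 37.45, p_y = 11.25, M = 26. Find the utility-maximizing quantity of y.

y* = 0.8182

MU_x ∝ x^(-2), MU_y ∝ y^(-2), so MRS = (y/x)^(2) = p_x/p_y.
Hence y/x = (p_x/p_y)^(1/(2)), i.e. raised to the 0.5 power.
Substitute y = (y/x)·x into the budget: x* = M/(p_x + p_y·(y/x)).
Numerically y/x = 1.824524, so x* = 26/(37.45 + 11.25·1.824524) = 0.4485 and y* = 1.824524·0.4485 = 0.8182.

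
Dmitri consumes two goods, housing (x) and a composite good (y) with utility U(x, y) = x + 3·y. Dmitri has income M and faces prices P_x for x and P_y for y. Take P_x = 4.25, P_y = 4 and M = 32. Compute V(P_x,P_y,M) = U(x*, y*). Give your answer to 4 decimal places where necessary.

Perfect substitutes: compare marginal utility per dollar. 1/P_x vs 3/P_y → 0.2353 vs 0.75.
y gives more utility per dollar, so spend all income on y: y* = M/P_y, x* = 0.
Numerically: x* = 0, y* = 8.
Utility at the optimum: U(0, 8) = 24.

V = 24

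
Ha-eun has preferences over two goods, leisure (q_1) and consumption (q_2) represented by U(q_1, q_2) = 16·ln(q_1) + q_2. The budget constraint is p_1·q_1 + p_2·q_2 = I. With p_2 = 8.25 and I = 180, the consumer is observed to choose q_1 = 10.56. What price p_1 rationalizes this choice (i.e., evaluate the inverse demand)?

p_1 = 12.5

MU_q_1 = 16/q_1, MU_q_2 = 1. Tangency: 16/q_1 = p_1/p_2.
So q_1*(p_1,p_2) = 16·p_2/p_1, independent of income; and q_2* = (I − 16·p_2)/p_2.
Set q_1* = 10.56 in the demand function and solve for p_1: p_1 = 12.5.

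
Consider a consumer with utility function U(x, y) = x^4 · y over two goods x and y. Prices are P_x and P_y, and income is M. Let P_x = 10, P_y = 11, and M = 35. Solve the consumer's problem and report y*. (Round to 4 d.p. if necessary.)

The MRS is 4·y/x. Set MRS = P_x/P_y.
Rearranging, P_y·y = (1/4)·P_x·x. Substituting into the budget gives P_x·x·(1 + (1/4)) = M.
Demand: x*(P_x,P_y,M) = 0.8·M/P_x and y* = 0.2·M/P_y.
At P_x=10, P_y=11, M=35: y* = 0.2·35/11 = 0.6364.

y* = 0.6364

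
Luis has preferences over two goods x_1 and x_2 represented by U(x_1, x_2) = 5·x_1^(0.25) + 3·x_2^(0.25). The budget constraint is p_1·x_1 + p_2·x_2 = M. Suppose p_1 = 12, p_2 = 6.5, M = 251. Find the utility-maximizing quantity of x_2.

x_2* = 14.7906

MRS = MU_x_1/MU_x_2 = (5/3)·(x_2/x_1)^(0.75). Set equal to p_1/p_2.
Solve for the ratio: x_2/x_1 = [(3/5)·p_1/p_2]^(4/3).
With the ratio pinned down, the budget gives x_1* = M/(p_1 + p_2·(x_2/x_1)) and x_2* = (x_2/x_1)·x_1*.
Numerically x_2/x_1 = 1.146108, so x_1* = 251/(12 + 6.5·1.146108) = 12.9051 and x_2* = 1.146108·12.9051 = 14.7906.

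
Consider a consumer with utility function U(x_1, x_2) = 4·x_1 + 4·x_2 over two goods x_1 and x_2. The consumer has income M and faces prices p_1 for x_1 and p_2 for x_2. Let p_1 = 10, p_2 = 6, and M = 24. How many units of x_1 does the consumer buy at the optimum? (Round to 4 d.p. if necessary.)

x_1* = 0

Perfect substitutes: compare marginal utility per dollar. 4/p_1 vs 4/p_2 → 0.4 vs 0.6667.
x_2 gives more utility per dollar, so spend all income on x_2: x_2* = M/p_2, x_1* = 0.
Numerically: x_1* = 0, x_2* = 4.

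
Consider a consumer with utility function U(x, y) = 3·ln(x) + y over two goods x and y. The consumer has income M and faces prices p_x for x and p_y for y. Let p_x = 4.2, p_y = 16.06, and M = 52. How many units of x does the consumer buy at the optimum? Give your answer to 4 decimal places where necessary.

x* = 11.4714

MU_x = 3/x, MU_y = 1. Tangency: 3/x = p_x/p_y.
So x*(p_x,p_y) = 3·p_y/p_x, independent of income; and y* = (M − 3·p_y)/p_y.
At the given prices: x* = 3·16.06/4.2 = 11.4714.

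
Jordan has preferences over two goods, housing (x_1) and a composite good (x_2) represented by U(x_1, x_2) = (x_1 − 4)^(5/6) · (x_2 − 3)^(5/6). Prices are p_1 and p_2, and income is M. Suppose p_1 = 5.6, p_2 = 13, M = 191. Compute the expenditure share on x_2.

This is Cobb-Douglas in (x_1−4, x_2−3): tangency gives 5/6·p_2·(x_2−3) = 5/6·p_1·(x_1−4).
Substituting into the budget: x_1* = 4 + 0.5·(M − 4·p_1 − 3·p_2)/p_1, and x_2* = 3 + 0.5·(…)/p_2.
Discretionary income = 191 − 4·5.6 − 3·13 = 129.6; x_1* = 4 + 0.5·129.6/5.6 = 15.5714; x_2* = 3 + 0.5·129.6/13 = 7.9846.
Expenditure on x_2: 13·7.9846 = 103.8; share = 0.5435.

share on x_2 = 0.5435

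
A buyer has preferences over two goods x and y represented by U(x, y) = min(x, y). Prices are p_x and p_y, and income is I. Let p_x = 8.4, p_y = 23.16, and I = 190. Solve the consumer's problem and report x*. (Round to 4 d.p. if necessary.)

x* = 6.0203

With perfect complements, no substitution: consume in ratio x:y = 1:1.
Budget: p_x·x + p_y·x = I, so (p_x + p_y)·x = I.
Demand: x*(p_x,p_y,I) = I/(p_x + p_y), y* = I/(p_x + p_y).
Here 8.4 + 23.16 = 31.56, giving x* = 6.0203.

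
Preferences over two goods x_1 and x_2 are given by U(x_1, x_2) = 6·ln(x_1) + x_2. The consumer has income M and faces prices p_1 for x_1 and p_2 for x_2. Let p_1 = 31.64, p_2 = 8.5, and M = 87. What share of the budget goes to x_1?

share on x_1 = 0.5862

So x_1*(p_1,p_2) = 6·p_2/p_1, independent of income; and x_2* = (M − 6·p_2)/p_2.
At the given prices: x_1* = 6·8.5/31.64 = 1.6119, and x_2* = 4.2353.
Expenditure on x_1: 31.64·1.6119 = 51; share = 0.5862.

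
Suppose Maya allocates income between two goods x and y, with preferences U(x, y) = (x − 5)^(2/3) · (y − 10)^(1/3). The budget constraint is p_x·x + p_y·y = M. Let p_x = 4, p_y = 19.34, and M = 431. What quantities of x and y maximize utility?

x* = 41.2667, y* = 13.7504

This is Cobb-Douglas in (x−5, y−10): tangency gives 2/3·p_y·(y−10) = 1/3·p_x·(x−5).
After buying the subsistence bundle (5, 10), a share 2/3 of the remaining income goes to x: x* = 5 + 2/3·(M − 5p_x − 10p_y)/p_x.
Discretionary income = 431 − 5·4 − 10·19.34 = 217.6; x* = 5 + 2/3·217.6/4 = 41.2667; y* = 10 + 1/3·217.6/19.34 = 13.7504.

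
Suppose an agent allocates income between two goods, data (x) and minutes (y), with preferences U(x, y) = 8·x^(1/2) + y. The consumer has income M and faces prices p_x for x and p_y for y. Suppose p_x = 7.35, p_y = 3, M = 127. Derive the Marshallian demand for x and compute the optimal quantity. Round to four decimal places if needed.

Utility is quasi-linear in y; the FOC for x is 4/√x = p_x/p_y.
Solve: √x = 4·p_y/p_x, so x*(p_x,p_y) = (4·p_y/p_x)², and y* = (M − p_x·x*)/p_y.
Plugging in: x* = (4·3/7.35)² = 2.6656.

x* = 2.6656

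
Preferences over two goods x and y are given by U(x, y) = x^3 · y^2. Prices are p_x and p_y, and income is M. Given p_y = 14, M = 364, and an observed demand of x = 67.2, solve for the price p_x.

p_x = 3.25

Tangency: MRS = (3/2)·y/x = p_x/p_y.
Rearranging, p_y·y = (2/3)·p_x·x. Substituting into the budget gives p_x·x·(1 + (2/3)) = M.
Demand: x*(p_x,p_y,M) = 0.6·M/p_x and y* = 0.4·M/p_y.
Set x* = 67.2 in the demand function and solve for p_x: p_x = 3.25.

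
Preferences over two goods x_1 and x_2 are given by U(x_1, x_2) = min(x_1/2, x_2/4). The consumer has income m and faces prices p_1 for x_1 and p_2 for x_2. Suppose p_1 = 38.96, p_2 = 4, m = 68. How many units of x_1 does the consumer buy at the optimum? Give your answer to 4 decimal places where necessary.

x_1* = 1.448

Demand: x_1*(p_1,p_2,m) = 2·m/(2·p_1 + 4·p_2), x_2* = 4·m/(2·p_1 + 4·p_2).
Here 2·38.96 + 4·4 = 93.92, giving x_1* = 1.448.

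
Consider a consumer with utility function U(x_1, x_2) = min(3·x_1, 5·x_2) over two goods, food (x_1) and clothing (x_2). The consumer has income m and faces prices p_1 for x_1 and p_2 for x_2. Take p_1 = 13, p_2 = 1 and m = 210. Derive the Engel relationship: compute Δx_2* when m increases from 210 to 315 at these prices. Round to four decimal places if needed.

Δx_2* = 4.6324

With perfect complements, no substitution: consume in ratio x_1:x_2 = 5:3.
Budget: p_1·x_1 + p_2·(3/5)·x_1 = m, so (5·p_1 + 3·p_2)·x_1 = 5·m.
Demand: x_1*(p_1,p_2,m) = 5·m/(5·p_1 + 3·p_2), x_2* = 3·m/(5·p_1 + 3·p_2).
Here 5·13 + 3·1 = 68, giving x_2* = 9.2647.
At m' = 315: x_2* = 13.8971. Change: 13.8971 − 9.2647 = 4.6324.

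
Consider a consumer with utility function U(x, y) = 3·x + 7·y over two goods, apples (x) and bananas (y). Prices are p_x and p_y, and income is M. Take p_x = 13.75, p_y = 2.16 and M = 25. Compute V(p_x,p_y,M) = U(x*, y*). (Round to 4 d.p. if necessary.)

V = 81.0185

Perfect substitutes: compare marginal utility per dollar. 3/p_x vs 7/p_y → 0.2182 vs 3.2407.
y gives more utility per dollar, so spend all income on y: y* = M/p_y, x* = 0.
Numerically: x* = 0, y* = 11.5741.
Utility at the optimum: U(0, 11.5741) = 81.0185.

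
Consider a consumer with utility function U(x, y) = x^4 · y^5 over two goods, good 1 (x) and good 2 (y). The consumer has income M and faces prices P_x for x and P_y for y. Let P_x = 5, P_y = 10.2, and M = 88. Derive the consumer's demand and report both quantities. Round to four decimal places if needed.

x* = 7.8222, y* = 4.793

MU_x/MU_y = (4·y)/(5·x); tangency sets this equal to P_x/P_y.
So 4·P_y·y = 5·P_x·x; combined with the budget, a share 4/9 of income goes to x.
Demand: x*(P_x,P_y,M) = 4/9·M/P_x and y* = 5/9·M/P_y.
At P_x=5, P_y=10.2, M=88: x* = 4/9·88/5 = 7.8222, y* = 4.793.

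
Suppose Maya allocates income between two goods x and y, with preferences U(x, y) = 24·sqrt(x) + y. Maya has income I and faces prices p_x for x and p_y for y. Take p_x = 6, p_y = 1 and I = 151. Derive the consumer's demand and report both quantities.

x* = 4, y* = 127

Solve: √x = 12·p_y/p_x, so x*(p_x,p_y) = (12·p_y/p_x)², and y* = (I − p_x·x*)/p_y.
Plugging in: x* = (12·1/6)² = 4, y* = 127.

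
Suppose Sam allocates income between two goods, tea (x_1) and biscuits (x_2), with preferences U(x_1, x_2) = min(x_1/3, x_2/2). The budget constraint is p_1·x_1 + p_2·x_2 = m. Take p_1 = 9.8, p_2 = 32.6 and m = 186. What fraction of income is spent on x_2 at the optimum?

Leontief preferences: the optimum is at the kink where x_1/3 = x_2/2, i.e. x_2 = (2/3)·x_1.
Budget: p_1·x_1 + p_2·(2/3)·x_1 = m, so (3·p_1 + 2·p_2)·x_1 = 3·m.
Demand: x_1*(p_1,p_2,m) = 3·m/(3·p_1 + 2·p_2), x_2* = 2·m/(3·p_1 + 2·p_2).
Here 3·9.8 + 2·32.6 = 94.6, giving x_1* = 5.8985 and x_2* = 3.9323.
Expenditure on x_2: 32.6·3.9323 = 128.1945; share = 0.6892.

share on x_2 = 0.6892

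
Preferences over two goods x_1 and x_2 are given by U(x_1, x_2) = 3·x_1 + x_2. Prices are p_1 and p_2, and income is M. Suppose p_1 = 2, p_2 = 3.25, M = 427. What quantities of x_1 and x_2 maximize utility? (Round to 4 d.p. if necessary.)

Perfect substitutes: compare marginal utility per dollar. 3/p_1 vs 1/p_2 → 1.5 vs 0.3077.
x_1 gives more utility per dollar, so spend all income on x_1: x_1* = M/p_1, x_2* = 0.
Numerically: x_1* = 213.5, x_2* = 0.

x_1* = 213.5, x_2* = 0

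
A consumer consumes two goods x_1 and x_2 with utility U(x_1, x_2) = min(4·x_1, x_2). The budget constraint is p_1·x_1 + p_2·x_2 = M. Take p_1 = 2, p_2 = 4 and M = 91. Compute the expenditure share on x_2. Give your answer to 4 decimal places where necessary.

Here 2 + 4·4 = 18, giving x_1* = 5.0556 and x_2* = 20.2222.
Expenditure on x_2: 4·20.2222 = 80.8889; share = 0.8889.

share on x_2 = 0.8889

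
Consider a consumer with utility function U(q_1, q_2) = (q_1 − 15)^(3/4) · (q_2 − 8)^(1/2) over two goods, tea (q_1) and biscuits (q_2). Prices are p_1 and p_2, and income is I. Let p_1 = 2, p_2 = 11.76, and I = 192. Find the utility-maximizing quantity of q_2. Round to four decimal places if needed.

MRS = (3/2)·(q_2−8)/(q_1−15). Tangency with p_1/p_2 gives q_2−8 = (2/3)·(p_1/p_2)·(q_1−15).
After buying the subsistence bundle (15, 8), a share 0.6 of the remaining income goes to q_1: q_1* = 15 + 0.6·(I − 15p_1 − 8p_2)/p_1.
Discretionary income = 192 − 15·2 − 8·11.76 = 67.92; q_2* = 8 + 0.4·67.92/11.76 = 10.3102.

q_2* = 10.3102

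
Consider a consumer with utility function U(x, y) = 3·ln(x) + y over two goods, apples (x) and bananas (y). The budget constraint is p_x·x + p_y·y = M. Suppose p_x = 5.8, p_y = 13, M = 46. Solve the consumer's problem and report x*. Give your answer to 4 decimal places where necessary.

Set MRS = p_x/p_y: (3/x)/1 = p_x/p_y.
So x*(p_x,p_y) = 3·p_y/p_x, independent of income; and y* = (M − 3·p_y)/p_y.
At the given prices: x* = 3·13/5.8 = 6.7241.

x* = 6.7241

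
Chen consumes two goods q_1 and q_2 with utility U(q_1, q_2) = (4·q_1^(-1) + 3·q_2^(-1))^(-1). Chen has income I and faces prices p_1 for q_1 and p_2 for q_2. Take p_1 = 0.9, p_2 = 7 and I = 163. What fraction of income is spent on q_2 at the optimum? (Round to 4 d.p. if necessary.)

share on q_2 = 0.7072

From the CES first-order condition, (4/3)·(q_2/q_1)^(2) = p_1/p_2.
Solve for the ratio: q_2/q_1 = [(3/4)·p_1/p_2]^(0.5).
With the ratio pinned down, the budget gives q_1* = I/(p_1 + p_2·(q_2/q_1)) and q_2* = (q_2/q_1)·q_1*.
Numerically q_2/q_1 = 0.31053, so q_1* = 163/(0.9 + 7·0.31053) = 53.0304 and q_2* = 0.31053·53.0304 = 16.4675.
Expenditure on q_2: 7·16.4675 = 115.2726; share = 0.7072.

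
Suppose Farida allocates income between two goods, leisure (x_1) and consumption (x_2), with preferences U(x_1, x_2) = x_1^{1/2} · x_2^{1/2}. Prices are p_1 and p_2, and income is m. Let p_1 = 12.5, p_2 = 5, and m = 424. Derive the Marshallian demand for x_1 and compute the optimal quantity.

The MRS is x_2/x_1. Set MRS = p_1/p_2.
So 0.5·p_2·x_2 = 0.5·p_1·x_1; combined with the budget, a share 0.5 of income goes to x_1.
Demand: x_1*(p_1,p_2,m) = 0.5·m/p_1 and x_2* = 0.5·m/p_2.
At p_1=12.5, p_2=5, m=424: x_1* = 0.5·424/12.5 = 16.96.

x_1* = 16.96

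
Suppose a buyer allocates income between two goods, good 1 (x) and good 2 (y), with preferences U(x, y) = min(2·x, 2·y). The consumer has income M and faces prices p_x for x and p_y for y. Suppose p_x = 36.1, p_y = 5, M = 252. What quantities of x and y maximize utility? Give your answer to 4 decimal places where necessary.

With perfect complements, no substitution: consume in ratio x:y = 2:2.
Budget: p_x·x + p_y·x = M, so (2·p_x + 2·p_y)·x = 2·M.
Demand: x*(p_x,p_y,M) = 2·M/(2·p_x + 2·p_y), y* = 2·M/(2·p_x + 2·p_y).
Here 2·36.1 + 2·5 = 82.2, giving x* = 6.1314 and y* = 6.1314.

x* = 6.1314, y* = 6.1314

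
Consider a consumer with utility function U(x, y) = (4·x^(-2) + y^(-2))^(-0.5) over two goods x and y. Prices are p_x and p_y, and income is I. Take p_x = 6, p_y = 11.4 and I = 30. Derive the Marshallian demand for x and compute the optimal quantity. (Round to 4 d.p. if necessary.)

x* = 2.5427

MU_x ∝ 4·x^(-3), MU_y ∝ y^(-3), so MRS = 4·(y/x)^(3) = p_x/p_y.
Hence y/x = ((1/4)·p_x/p_y)^(1/(3)), i.e. raised to the 1/3 power.
Substitute y = (y/x)·x into the budget: x* = I/(p_x + p_y·(y/x)).
Numerically y/x = 0.508622, so x* = 30/(6 + 11.4·0.508622) = 2.5427.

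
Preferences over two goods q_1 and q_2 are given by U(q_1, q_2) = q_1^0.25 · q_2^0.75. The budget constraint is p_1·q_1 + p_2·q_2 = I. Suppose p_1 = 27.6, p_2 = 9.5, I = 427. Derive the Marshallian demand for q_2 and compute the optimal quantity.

The MRS is (1/3)·q_2/q_1. Set MRS = p_1/p_2.
Rearranging, p_2·q_2 = 3·p_1·q_1. Substituting into the budget gives p_1·q_1·(1 + 3) = I.
Demand: q_1*(p_1,p_2,I) = 0.25·I/p_1 and q_2* = 0.75·I/p_2.
At p_1=27.6, p_2=9.5, I=427: q_2* = 0.75·427/9.5 = 33.7105.

q_2* = 33.7105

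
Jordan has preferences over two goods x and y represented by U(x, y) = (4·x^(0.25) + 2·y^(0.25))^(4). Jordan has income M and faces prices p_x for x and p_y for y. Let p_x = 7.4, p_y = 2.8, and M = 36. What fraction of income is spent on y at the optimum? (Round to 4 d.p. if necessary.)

share on y = 0.3543

With the ratio pinned down, the budget gives x* = M/(p_x + p_y·(y/x)) and y* = (y/x)·x*.
Numerically y/x = 1.450079, so x* = 36/(7.4 + 2.8·1.450079) = 3.1413 and y* = 1.450079·3.1413 = 4.5551.
Expenditure on y: 2.8·4.5551 = 12.7544; share = 0.3543.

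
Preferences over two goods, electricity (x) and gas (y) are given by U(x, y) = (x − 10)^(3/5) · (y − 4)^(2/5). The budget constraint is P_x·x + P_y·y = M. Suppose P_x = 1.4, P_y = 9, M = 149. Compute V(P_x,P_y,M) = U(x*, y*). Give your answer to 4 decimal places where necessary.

V = 17.1386

Discretionary income = 149 − 10·1.4 − 4·9 = 99; x* = 10 + 0.6·99/1.4 = 52.4286; y* = 4 + 0.4·99/9 = 8.4.
Utility at the optimum: U(52.4286, 8.4) = 17.1386.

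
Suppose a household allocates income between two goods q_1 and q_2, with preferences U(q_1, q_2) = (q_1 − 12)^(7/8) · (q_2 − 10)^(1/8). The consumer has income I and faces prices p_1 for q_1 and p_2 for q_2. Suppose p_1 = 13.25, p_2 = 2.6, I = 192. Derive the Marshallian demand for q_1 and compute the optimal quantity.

q_1* = 12.4623

This is Cobb-Douglas in (q_1−12, q_2−10): tangency gives 0.875·p_2·(q_2−10) = 0.125·p_1·(q_1−12).
Substituting into the budget: q_1* = 12 + 0.875·(I − 12·p_1 − 10·p_2)/p_1, and q_2* = 10 + 0.125·(…)/p_2.
Discretionary income = 192 − 12·13.25 − 10·2.6 = 7; q_1* = 12 + 0.875·7/13.25 = 12.4623.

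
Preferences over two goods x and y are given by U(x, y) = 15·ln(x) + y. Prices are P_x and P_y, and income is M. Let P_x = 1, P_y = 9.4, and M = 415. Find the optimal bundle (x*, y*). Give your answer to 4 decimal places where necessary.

MU_x = 15/x, MU_y = 1. Tangency: 15/x = P_x/P_y.
So x*(P_x,P_y) = 15·P_y/P_x, independent of income; and y* = (M − 15·P_y)/P_y.
At the given prices: x* = 15·9.4/1 = 141, and y* = 29.1489.

x* = 141, y* = 29.1489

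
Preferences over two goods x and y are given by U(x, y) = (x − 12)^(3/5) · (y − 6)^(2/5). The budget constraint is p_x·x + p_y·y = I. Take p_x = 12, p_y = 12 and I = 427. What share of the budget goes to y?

Let x' = x−12, y' = y−6. MRS = (3/2)·y'/x' = p_x/p_y.
After buying the subsistence bundle (12, 6), a share 0.6 of the remaining income goes to x: x* = 12 + 0.6·(I − 12p_x − 6p_y)/p_x.
Discretionary income = 427 − 12·12 − 6·12 = 211; x* = 12 + 0.6·211/12 = 22.55; y* = 6 + 0.4·211/12 = 13.0333.
Expenditure on y: 12·13.0333 = 156.4; share = 0.3663.

share on y = 0.3663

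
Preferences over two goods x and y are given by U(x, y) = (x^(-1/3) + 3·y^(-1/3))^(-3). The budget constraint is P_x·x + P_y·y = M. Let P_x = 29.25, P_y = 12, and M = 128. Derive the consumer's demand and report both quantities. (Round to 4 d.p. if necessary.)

MRS = MU_x/MU_y = (1/3)·(y/x)^(4/3). Set equal to P_x/P_y.
Hence y/x = (3·P_x/P_y)^(1/(4/3)), i.e. raised to the 0.75 power.
With the ratio pinned down, the budget gives x* = M/(P_x + P_y·(y/x)) and y* = (y/x)·x*.
Numerically y/x = 4.446819, so x* = 128/(29.25 + 12·4.446819) = 1.5494 and y* = 4.446819·1.5494 = 6.89.

x* = 1.5494, y* = 6.89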